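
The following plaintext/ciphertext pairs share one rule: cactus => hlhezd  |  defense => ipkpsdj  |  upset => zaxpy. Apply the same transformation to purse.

ufwdj

It's a Vigenère-style cipher with numeric key [5,11]: position i shifts by key[i mod 2].
On purse: p+5=u, u+11=f, r+5=w, s+11=d, e+5=j.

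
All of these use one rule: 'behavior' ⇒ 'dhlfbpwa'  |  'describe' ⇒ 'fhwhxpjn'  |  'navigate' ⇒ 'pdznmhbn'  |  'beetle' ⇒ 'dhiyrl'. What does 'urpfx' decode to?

In behavior: b→d is +2, e→h is +3, h→l is +4, a→f is +5 — the shift increases by 1 each position. Letter i (0-indexed) is shifted by i+2, so successive shifts are 2, 3, 4, ….
Reversing it on urpfx: u−2=s, r−3=o, p−4=l, f−5=a, x−6=r.

solar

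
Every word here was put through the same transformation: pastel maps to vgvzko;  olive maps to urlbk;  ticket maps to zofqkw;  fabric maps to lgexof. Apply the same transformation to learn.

The shifts repeat in a cycle of length 3: positions 0,1,… shift by +6, +6, +3, then the pattern repeats.
Applying it to learn: l+6=r, e+6=k, a+3=d, r+6=x, n+6=t.

rkdxt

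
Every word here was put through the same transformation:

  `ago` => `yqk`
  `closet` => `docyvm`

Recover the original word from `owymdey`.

outcome

The output letters match the input read backwards, each shifted +10: ago reversed is oga. Read the word backwards and shift each letter +10.
Reversing it on owymdey: shift back: o−10=e, w−10=m, y−10=o, m−10=c, d−10=t, e−10=u, y−10=o → emoctuo; then reverse → outcome.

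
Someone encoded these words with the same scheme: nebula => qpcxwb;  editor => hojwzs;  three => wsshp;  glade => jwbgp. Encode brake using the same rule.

ecbnp

Shifts by position in nebula: pos 0: n→q (+3), pos 1: e→p (+11), pos 2: b→c (+1), pos 3: u→x (+3), pos 4: l→w (+11), pos 5: a→b (+1) — repeating every 3. The shifts repeat in a cycle of length 3: positions 0,1,… shift by +3, +11, +1, then the pattern repeats.
Applying it to brake: b+3=e, r+11=c, a+1=b, k+3=n, e+11=p.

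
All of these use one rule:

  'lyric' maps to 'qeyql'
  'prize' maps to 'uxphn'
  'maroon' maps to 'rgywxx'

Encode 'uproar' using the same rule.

The shift increases by 1 at each position, starting from +5: 5, 6, 7, ….
Applying it to uproar: u+5=z, p+6=v, r+7=y, o+8=w, a+9=j, r+10=b.

zvywjb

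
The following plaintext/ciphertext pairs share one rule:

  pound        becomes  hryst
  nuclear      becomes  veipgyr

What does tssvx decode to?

The output letters match the input read backwards, each shifted +4: pound reversed is dnuop. Two steps: reverse the string, then apply a Caesar shift of +4.
Decoding tssvx: shift back: t−4=p, s−4=o, s−4=o, v−4=r, x−4=t → poort; then reverse → troop.

troop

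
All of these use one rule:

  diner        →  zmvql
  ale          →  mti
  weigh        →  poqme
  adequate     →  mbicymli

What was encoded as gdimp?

The word is reversed, then every letter is shifted forward by 8.
Undoing it on gdimp: shift back: g−8=y, d−8=v, i−8=a, m−8=e, p−8=h → yvaeh; then reverse → heavy.

heavy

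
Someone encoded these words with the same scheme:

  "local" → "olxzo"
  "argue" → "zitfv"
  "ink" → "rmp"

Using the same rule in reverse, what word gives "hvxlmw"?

Each pair mirrors across the alphabet (l↔o, o↔l, c↔x): positions sum to 25. Letters are reflected about the middle of the alphabet (position → 25−position): Atbash.
Reversing it on hvxlmw: h↔s, v↔e, x↔c, l↔o, m↔n, w↔d.

second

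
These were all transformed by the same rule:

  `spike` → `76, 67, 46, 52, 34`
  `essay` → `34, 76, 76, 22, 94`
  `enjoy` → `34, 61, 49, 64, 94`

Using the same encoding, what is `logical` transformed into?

s(#19)→76 and p(#16)→67: differences scale by 3, so n = 3·pos + 19. With a=1..z=26, the number is 3·pos + 19.
Applying it to logical: l=12→55, o=15→64, g=7→40, i=9→46, c=3→28, a=1→22, l=12→55.

55, 64, 40, 46, 28, 22, 55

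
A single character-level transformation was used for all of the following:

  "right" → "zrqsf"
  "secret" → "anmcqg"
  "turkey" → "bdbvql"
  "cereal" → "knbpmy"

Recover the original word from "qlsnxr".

In right: r→z is +8, i→r is +9, g→q is +10, h→s is +11 — the shift increases by 1 each position. Each letter shifts forward by (position + 8), i.e. 8, 9, 10, … — the shift grows by one for each successive letter.
Reversing it on qlsnxr: q−8=i, l−9=c, s−10=i, n−11=c, x−12=l, r−13=e.

icicle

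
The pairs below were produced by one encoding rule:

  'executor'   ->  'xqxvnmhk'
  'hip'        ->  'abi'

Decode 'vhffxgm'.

This is a Caesar cipher with shift 19.
Reversing it on vhffxgm: v−19=c, h−19=o, f−19=m, f−19=m, x−19=e, g−19=n, m−19=t.

comment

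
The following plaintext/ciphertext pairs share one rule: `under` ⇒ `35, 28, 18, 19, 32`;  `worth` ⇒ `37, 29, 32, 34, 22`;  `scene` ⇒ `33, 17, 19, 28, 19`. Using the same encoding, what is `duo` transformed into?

18, 35, 29

The number is (letter's place in the alphabet, a=1) + 14.
For duo: d=4→18, u=21→35, o=15→29.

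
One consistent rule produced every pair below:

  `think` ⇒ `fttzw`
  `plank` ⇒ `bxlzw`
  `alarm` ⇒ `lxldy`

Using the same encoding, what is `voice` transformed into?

hztop

The rule splits by letter class: vowels +11, consonants +12.
On voice: v(cons)+12=h, o(vowel)+11=z, i(vowel)+11=t, c(cons)+12=o, e(vowel)+11=p.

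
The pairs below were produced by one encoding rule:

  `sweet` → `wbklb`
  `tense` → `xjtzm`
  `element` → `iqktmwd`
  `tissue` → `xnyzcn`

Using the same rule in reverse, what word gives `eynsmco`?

In sweet: s→w is +4, w→b is +5, e→k is +6, e→l is +7 — the shift increases by 1 each position. Letter i (0-indexed) is shifted by i+4, so successive shifts are 4, 5, 6, ….
Decoding eynsmco: e−4=a, y−5=t, n−6=h, s−7=l, m−8=e, c−9=t, o−10=e.

athlete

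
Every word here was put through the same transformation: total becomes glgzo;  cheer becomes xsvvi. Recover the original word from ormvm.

linen

This is the alphabet-reversal cipher (Atbash): a becomes z, b becomes y, etc.
Undoing it on ormvm: o↔l, r↔i, m↔n, v↔e, m↔n.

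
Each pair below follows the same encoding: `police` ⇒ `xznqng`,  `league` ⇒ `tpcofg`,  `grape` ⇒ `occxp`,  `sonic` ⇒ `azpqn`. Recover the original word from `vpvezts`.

Shifts by position in police: pos 0: p→x (+8), pos 1: o→z (+11), pos 2: l→n (+2), pos 3: i→q (+8), pos 4: c→n (+11), pos 5: e→g (+2) — repeating every 3. It's a Vigenère-style cipher with numeric key [8,11,2]: position i shifts by key[i mod 3].
Reversing it on vpvezts: v−8=n, p−11=e, v−2=t, e−8=w, z−11=o, t−2=r, s−8=k.

network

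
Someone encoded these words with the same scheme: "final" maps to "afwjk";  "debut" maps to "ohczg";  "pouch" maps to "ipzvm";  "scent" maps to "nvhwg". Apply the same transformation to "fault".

f(5)→a(0) and i(8)→f(5) fit y≡19x+9 (mod 26); the inverse of 19 mod 26 is 11. Each letter's alphabet position (a=0..z=25) is mapped through 19·x+9 mod 26 — an affine cipher.
On fault: f(5)→19·5+9≡0=a; a(0)→19·0+9≡9=j; u(20)→19·20+9≡25=z; l(11)→19·11+9≡10=k; t(19)→19·19+9≡6=g (all mod 26).

ajzkg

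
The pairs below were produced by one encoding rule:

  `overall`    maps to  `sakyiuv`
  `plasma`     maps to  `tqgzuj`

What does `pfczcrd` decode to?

Letter i (0-indexed) is shifted by i+4, so successive shifts are 4, 5, 6, ….
Undoing it on pfczcrd: p−4=l, f−5=a, c−6=w, z−7=s, c−8=u, r−9=i, d−10=t.

lawsuit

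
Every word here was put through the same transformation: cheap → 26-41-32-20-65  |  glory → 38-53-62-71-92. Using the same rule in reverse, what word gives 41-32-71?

her

c(#3)→26 and h(#8)→41: differences scale by 3, so n = 3·pos + 17. The formula is n = 3×(alphabet index, a=1) + 17.
Reversing it on 41-32-71: 41→(41−17)÷3=8=h, 32→(32−17)÷3=5=e, 71→(71−17)÷3=18=r.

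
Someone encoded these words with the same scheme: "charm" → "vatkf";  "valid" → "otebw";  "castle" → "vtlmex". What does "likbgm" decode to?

sprint

Compare letters: c→v is +19, h→a is +19, a→t is +19 — a constant shift. Each letter is shifted forward by 19 in the alphabet (a Caesar shift of +19).
Decoding likbgm: l−19=s, i−19=p, k−19=r, b−19=i, g−19=n, m−19=t.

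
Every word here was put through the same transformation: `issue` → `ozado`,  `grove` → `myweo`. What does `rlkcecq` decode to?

In issue: i→o is +6, s→z is +7, s→a is +8, u→d is +9 — the shift increases by 1 each position. Each letter shifts forward by (position + 6), i.e. 6, 7, 8, … — the shift grows by one for each successive letter.
Decoding rlkcecq: r−6=l, l−7=e, k−8=c, c−9=t, e−10=u, c−11=r, q−12=e.

lecture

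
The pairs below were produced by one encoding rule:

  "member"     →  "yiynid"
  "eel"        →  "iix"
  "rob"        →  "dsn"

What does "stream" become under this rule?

The shift depends on letter class: consonant m→y is +12, but vowel e→i is +4. Vowels shift forward by 4 and consonants shift forward by 12.
On stream: s(cons)+12=e, t(cons)+12=f, r(cons)+12=d, e(vowel)+4=i, a(vowel)+4=e, m(cons)+12=y.

efdiey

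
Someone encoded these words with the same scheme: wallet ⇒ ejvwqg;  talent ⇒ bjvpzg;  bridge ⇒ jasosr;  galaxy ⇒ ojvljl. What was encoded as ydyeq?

quote

In wallet: w→e is +8, a→j is +9, l→v is +10, l→w is +11 — the shift increases by 1 each position. Letter i (0-indexed) is shifted by i+8, so successive shifts are 8, 9, 10, ….
Reversing it on ydyeq: y−8=q, d−9=u, y−10=o, e−11=t, q−12=e.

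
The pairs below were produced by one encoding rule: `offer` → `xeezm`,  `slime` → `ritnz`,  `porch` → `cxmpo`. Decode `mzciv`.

o(14)→x(23) and f(5)→e(4) fit y≡5x+5 (mod 26); the inverse of 5 mod 26 is 21. This is an affine cipher: with a=0,…,z=25, each position x becomes (5x+5) mod 26.
Decoding mzciv: m(12)→21·(12−5)≡17=r; z(25)→21·(25−5)≡4=e; c(2)→21·(2−5)≡15=p; i(8)→21·(8−5)≡11=l; v(21)→21·(21−5)≡24=y (all mod 26).

reply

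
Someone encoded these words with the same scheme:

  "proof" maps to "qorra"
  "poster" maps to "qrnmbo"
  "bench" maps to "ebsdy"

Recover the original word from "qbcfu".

p(15)→q(16) and r(17)→o(14) fit y≡25x+5 (mod 26); the inverse of 25 mod 26 is 25. Each letter's alphabet position (a=0..z=25) is mapped through 25·x+5 mod 26 — an affine cipher.
Undoing it on qbcfu: q(16)→25·(16−5)≡15=p; b(1)→25·(1−5)≡4=e; c(2)→25·(2−5)≡3=d; f(5)→25·(5−5)≡0=a; u(20)→25·(20−5)≡11=l (all mod 26).

pedal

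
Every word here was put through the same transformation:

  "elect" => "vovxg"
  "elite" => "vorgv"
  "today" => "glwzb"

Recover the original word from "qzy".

This is the alphabet-reversal cipher (Atbash): a becomes z, b becomes y, etc.
Reversing it on qzy: q↔j, z↔a, y↔b.

jab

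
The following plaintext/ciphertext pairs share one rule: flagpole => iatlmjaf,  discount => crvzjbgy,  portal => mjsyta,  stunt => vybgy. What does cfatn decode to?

delay

f(5)→i(8) and l(11)→a(0) fit y≡3x+19 (mod 26); the inverse of 3 mod 26 is 9. Treating letters as 0–25, the rule is x ↦ 3x + 19 (mod 26).
Decoding cfatn: c(2)→9·(2−19)≡3=d; f(5)→9·(5−19)≡4=e; a(0)→9·(0−19)≡11=l; t(19)→9·(19−19)≡0=a; n(13)→9·(13−19)≡24=y (all mod 26).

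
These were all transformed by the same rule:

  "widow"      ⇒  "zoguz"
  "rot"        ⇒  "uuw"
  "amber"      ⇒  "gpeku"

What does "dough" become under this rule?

guajk

The shift depends on letter class: consonant w→z is +3, but vowel i→o is +6. The rule splits by letter class: vowels +6, consonants +3.
On dough: d(cons)+3=g, o(vowel)+6=u, u(vowel)+6=a, g(cons)+3=j, h(cons)+3=k.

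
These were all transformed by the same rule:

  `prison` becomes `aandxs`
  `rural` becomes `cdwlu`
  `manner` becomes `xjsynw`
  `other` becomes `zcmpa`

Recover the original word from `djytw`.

satin

Shifts by position in prison: pos 0: p→a (+11), pos 1: r→a (+9), pos 2: i→n (+5), pos 3: s→d (+11), pos 4: o→x (+9), pos 5: n→s (+5) — repeating every 3. It's a Vigenère-style cipher with numeric key [11,9,5]: position i shifts by key[i mod 3].
Decoding djytw: d−11=s, j−9=a, y−5=t, t−11=i, w−9=n.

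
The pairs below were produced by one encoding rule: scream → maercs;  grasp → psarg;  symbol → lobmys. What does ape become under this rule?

epa

The output letters match the input read backwards: scream reversed is maercs. The word is simply reversed.
Applying it to ape: reverse → epa.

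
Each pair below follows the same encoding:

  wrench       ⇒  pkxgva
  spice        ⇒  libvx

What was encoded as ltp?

Compare letters: w→p is +19, r→k is +19, e→x is +19 — a constant shift. This is a Caesar cipher with shift 19.
Decoding ltp: l−19=s, t−19=a, p−19=w.

saw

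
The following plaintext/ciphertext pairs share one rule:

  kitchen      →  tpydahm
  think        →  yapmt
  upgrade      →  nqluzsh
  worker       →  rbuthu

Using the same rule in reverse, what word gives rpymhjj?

witness

k(10)→t(19) and i(8)→p(15) fit y≡15x+25 (mod 26); the inverse of 15 mod 26 is 7. Treating letters as 0–25, the rule is x ↦ 15x + 25 (mod 26).
Decoding rpymhjj: r(17)→7·(17−25)≡22=w; p(15)→7·(15−25)≡8=i; y(24)→7·(24−25)≡19=t; m(12)→7·(12−25)≡13=n; h(7)→7·(7−25)≡4=e; j(9)→7·(9−25)≡18=s; j(9)→7·(9−25)≡18=s (all mod 26).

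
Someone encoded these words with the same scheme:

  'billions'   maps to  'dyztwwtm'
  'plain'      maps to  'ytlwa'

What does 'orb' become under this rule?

mcz

Read the word backwards and shift each letter +11.
On orb: reverse → bro; then shift: b+11=m, r+11=c, o+11=z.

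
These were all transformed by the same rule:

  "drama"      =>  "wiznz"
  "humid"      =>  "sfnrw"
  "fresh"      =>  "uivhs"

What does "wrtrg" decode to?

Each letter is replaced by its mirror in the alphabet: a↔z, b↔y, c↔x, and so on (the Atbash cipher).
Undoing it on wrtrg: w↔d, r↔i, t↔g, r↔i, g↔t.

digit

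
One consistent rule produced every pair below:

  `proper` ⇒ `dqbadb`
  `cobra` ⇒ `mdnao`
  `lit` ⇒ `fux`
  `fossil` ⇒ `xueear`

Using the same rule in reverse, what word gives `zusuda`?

Two steps: reverse the string, then apply a Caesar shift of +12.
Reversing it on zusuda: shift back: z−12=n, u−12=i, s−12=g, u−12=i, d−12=r, a−12=o → nigiro; then reverse → origin.

origin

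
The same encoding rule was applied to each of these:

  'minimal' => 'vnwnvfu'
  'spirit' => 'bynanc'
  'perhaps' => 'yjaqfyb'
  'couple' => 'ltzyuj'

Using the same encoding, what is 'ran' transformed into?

afw

The shift depends on letter class: consonant m→v is +9, but vowel i→n is +5. Two shifts are in play — +5 for a/e/i/o/u, +9 for every other letter.
On ran: r(cons)+9=a, a(vowel)+5=f, n(cons)+9=w.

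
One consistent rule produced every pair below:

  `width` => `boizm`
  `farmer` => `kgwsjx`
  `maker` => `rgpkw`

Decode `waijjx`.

rudder

Shifts by position in width: pos 0: w→b (+5), pos 1: i→o (+6), pos 2: d→i (+5), pos 3: t→z (+6) — repeating every 2. A repeating key of period 2 is used — shifts +5, +6 over and over.
Reversing it on waijjx: w−5=r, a−6=u, i−5=d, j−6=d, j−5=e, x−6=r.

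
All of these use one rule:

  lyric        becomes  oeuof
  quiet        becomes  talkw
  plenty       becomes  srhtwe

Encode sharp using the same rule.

vndxs

A repeating key of period 2 is used — shifts +3, +6 over and over.
For sharp: s+3=v, h+6=n, a+3=d, r+6=x, p+3=s.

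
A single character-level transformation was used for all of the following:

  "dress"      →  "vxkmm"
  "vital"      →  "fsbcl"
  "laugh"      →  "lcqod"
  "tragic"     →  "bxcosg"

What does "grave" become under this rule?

oxcfk

This is an affine cipher: with a=0,…,z=25, each position x becomes (15x+2) mod 26.
Applying it to grave: g(6)→15·6+2≡14=o; r(17)→15·17+2≡23=x; a(0)→15·0+2≡2=c; v(21)→15·21+2≡5=f; e(4)→15·4+2≡10=k (all mod 26).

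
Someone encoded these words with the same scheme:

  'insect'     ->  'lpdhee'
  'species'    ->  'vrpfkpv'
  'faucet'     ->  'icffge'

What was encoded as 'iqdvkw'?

fossil

Shifts by position in insect: pos 0: i→l (+3), pos 1: n→p (+2), pos 2: s→d (+11), pos 3: e→h (+3), pos 4: c→e (+2), pos 5: t→e (+11) — repeating every 3. A repeating key of period 3 is used — shifts +3, +2, +11 over and over.
Decoding iqdvkw: i−3=f, q−2=o, d−11=s, v−3=s, k−2=i, w−11=l.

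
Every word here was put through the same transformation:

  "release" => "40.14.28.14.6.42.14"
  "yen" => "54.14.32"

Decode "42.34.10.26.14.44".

r(#18)→40 and e(#5)→14: differences scale by 2, so n = 2·pos + 4. With a=1..z=26, the number is 2·pos + 4.
Decoding 42.34.10.26.14.44: 42→(42−4)÷2=19=s, 34→(34−4)÷2=15=o, 10→(10−4)÷2=3=c, 26→(26−4)÷2=11=k, 14→(14−4)÷2=5=e, 44→(44−4)÷2=20=t.

socket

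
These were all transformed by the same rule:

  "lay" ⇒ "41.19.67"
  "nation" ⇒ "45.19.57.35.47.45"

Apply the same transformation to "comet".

23.47.43.27.57

l(#12)→41 and a(#1)→19: differences scale by 2, so n = 2·pos + 17. With a=1..z=26, the number is 2·pos + 17.
On comet: c=3→23, o=15→47, m=13→43, e=5→27, t=20→57.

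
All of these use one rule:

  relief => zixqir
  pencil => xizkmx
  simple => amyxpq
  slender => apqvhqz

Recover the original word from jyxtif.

Shifts by position in relief: pos 0: r→z (+8), pos 1: e→i (+4), pos 2: l→x (+12), pos 3: i→q (+8), pos 4: e→i (+4), pos 5: f→r (+12) — repeating every 3. A repeating key of period 3 is used — shifts +8, +4, +12 over and over.
Reversing it on jyxtif: j−8=b, y−4=u, x−12=l, t−8=l, i−4=e, f−12=t.

bullet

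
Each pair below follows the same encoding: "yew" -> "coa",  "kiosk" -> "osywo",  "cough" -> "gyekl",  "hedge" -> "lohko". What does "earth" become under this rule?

okvxl

The shift depends on letter class: consonant y→c is +4, but vowel e→o is +10. Vowels shift forward by 10 and consonants shift forward by 4.
Applying it to earth: e(vowel)+10=o, a(vowel)+10=k, r(cons)+4=v, t(cons)+4=x, h(cons)+4=l.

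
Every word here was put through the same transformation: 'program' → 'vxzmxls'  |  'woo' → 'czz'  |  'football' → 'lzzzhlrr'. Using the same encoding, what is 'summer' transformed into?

yfsspx

The shift depends on letter class: consonant p→v is +6, but vowel o→z is +11. Vowels shift forward by 11 and consonants shift forward by 6.
For summer: s(cons)+6=y, u(vowel)+11=f, m(cons)+6=s, m(cons)+6=s, e(vowel)+11=p, r(cons)+6=x.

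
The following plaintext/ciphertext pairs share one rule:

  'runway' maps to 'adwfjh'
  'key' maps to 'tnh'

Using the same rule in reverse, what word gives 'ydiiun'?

Compare letters: r→a is +9, u→d is +9, n→w is +9 — a constant shift. This is a Caesar cipher with shift 9.
Undoing it on ydiiun: y−9=p, d−9=u, i−9=z, i−9=z, u−9=l, n−9=e.

puzzle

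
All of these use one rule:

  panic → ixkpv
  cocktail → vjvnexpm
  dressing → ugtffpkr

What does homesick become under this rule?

qjltfpvn

p(15)→i(8) and a(0)→x(23) fit y≡25x+23 (mod 26); the inverse of 25 mod 26 is 25. This is an affine cipher: with a=0,…,z=25, each position x becomes (25x+23) mod 26.
For homesick: h(7)→25·7+23≡16=q; o(14)→25·14+23≡9=j; m(12)→25·12+23≡11=l; e(4)→25·4+23≡19=t; s(18)→25·18+23≡5=f; i(8)→25·8+23≡15=p; c(2)→25·2+23≡21=v; k(10)→25·10+23≡13=n (all mod 26).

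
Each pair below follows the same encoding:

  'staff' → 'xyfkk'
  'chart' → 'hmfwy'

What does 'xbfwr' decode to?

It's a constant shift of +5 (ROT5).
Undoing it on xbfwr: x−5=s, b−5=w, f−5=a, w−5=r, r−5=m.

swarm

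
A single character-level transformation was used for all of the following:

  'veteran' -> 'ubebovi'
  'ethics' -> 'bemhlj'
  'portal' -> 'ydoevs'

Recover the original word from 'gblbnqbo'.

Treating letters as 0–25, the rule is x ↦ 21x + 21 (mod 26).
Reversing it on gblbnqbo: g(6)→5·(6−21)≡3=d; b(1)→5·(1−21)≡4=e; l(11)→5·(11−21)≡2=c; b(1)→5·(1−21)≡4=e; n(13)→5·(13−21)≡12=m; q(16)→5·(16−21)≡1=b; b(1)→5·(1−21)≡4=e; o(14)→5·(14−21)≡17=r (all mod 26).

december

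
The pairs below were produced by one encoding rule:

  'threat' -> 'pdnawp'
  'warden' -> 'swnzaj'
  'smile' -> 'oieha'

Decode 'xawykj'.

Compare letters: t→p is +22, h→d is +22, r→n is +22 — a constant shift. It's a constant shift of +22 (ROT22).
Reversing it on xawykj: x−22=b, a−22=e, w−22=a, y−22=c, k−22=o, j−22=n.

beacon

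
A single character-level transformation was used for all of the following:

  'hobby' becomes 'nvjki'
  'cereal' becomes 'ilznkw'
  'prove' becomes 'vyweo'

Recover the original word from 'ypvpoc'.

In hobby: h→n is +6, o→v is +7, b→j is +8, b→k is +9 — the shift increases by 1 each position. Each letter shifts forward by (position + 6), i.e. 6, 7, 8, … — the shift grows by one for each successive letter.
Reversing it on ypvpoc: y−6=s, p−7=i, v−8=n, p−9=g, o−10=e, c−11=r.

singer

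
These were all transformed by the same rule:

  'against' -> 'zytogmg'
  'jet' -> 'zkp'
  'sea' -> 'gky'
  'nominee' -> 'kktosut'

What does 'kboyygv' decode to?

Two steps: reverse the string, then apply a Caesar shift of +6.
Reversing it on kboyygv: shift back: k−6=e, b−6=v, o−6=i, y−6=s, y−6=s, g−6=a, v−6=p → evissap; then reverse → passive.

passive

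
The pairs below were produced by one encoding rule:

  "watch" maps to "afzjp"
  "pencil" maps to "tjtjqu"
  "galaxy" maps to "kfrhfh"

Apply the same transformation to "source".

In watch: w→a is +4, a→f is +5, t→z is +6, c→j is +7 — the shift increases by 1 each position. Letter i (0-indexed) is shifted by i+4, so successive shifts are 4, 5, 6, ….
On source: s+4=w, o+5=t, u+6=a, r+7=y, c+8=k, e+9=n.

wtaykn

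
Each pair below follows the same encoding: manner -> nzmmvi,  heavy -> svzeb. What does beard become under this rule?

Each pair mirrors across the alphabet (m↔n, a↔z, n↔m): positions sum to 25. This is the alphabet-reversal cipher (Atbash): a becomes z, b becomes y, etc.
Applying it to beard: b↔y, e↔v, a↔z, r↔i, d↔w.

yvziw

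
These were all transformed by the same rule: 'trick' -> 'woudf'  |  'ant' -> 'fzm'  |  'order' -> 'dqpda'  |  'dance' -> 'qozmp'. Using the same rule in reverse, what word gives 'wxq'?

The output letters match the input read backwards, each shifted +12: trick reversed is kcirt. Two steps: reverse the string, then apply a Caesar shift of +12.
Reversing it on wxq: shift back: w−12=k, x−12=l, q−12=e → kle; then reverse → elk.

elk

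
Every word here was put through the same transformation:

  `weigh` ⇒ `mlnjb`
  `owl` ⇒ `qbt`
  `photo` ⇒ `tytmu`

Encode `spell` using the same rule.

The output letters match the input read backwards, each shifted +5: weigh reversed is hgiew. The word is reversed, then every letter is shifted forward by 5.
Applying it to spell: reverse → lleps; then shift: l+5=q, l+5=q, e+5=j, p+5=u, s+5=x.

qqjux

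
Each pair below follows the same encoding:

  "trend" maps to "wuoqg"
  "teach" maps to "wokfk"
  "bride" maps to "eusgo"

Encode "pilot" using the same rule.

ssoyw

The rule splits by letter class: vowels +10, consonants +3.
Applying it to pilot: p(cons)+3=s, i(vowel)+10=s, l(cons)+3=o, o(vowel)+10=y, t(cons)+3=w.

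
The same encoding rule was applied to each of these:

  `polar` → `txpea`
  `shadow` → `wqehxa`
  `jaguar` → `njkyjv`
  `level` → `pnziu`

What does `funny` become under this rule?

The shifts repeat in a cycle of length 3: positions 0,1,… shift by +4, +9, +4, then the pattern repeats.
For funny: f+4=j, u+9=d, n+4=r, n+4=r, y+9=h.

jdrrh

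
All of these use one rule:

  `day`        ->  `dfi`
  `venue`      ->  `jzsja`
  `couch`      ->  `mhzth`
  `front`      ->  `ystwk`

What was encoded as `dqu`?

ply

The output letters match the input read backwards, each shifted +5: day reversed is yad. Read the word backwards and shift each letter +5.
Decoding dqu: shift back: d−5=y, q−5=l, u−5=p → ylp; then reverse → ply.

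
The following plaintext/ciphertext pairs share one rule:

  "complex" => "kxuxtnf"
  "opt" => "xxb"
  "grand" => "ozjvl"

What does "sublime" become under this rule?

adjtrun

Vowels shift forward by 9 and consonants shift forward by 8.
Applying it to sublime: s(cons)+8=a, u(vowel)+9=d, b(cons)+8=j, l(cons)+8=t, i(vowel)+9=r, m(cons)+8=u, e(vowel)+9=n.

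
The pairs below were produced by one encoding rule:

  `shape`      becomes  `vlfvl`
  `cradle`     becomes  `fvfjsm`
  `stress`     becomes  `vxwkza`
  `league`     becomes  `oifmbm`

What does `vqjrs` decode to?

In shape: s→v is +3, h→l is +4, a→f is +5, p→v is +6 — the shift increases by 1 each position. Letter i (0-indexed) is shifted by i+3, so successive shifts are 3, 4, 5, ….
Reversing it on vqjrs: v−3=s, q−4=m, j−5=e, r−6=l, s−7=l.

smell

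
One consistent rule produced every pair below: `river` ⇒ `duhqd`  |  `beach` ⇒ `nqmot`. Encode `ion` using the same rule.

uaz

Compare letters: r→d is +12, i→u is +12, v→h is +12 — a constant shift. Each letter is shifted forward by 12 in the alphabet (a Caesar shift of +12).
On ion: i+12=u, o+12=a, n+12=z.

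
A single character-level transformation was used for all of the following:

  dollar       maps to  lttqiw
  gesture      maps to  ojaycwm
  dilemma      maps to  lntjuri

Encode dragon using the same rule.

lwilws

Shifts by position in dollar: pos 0: d→l (+8), pos 1: o→t (+5), pos 2: l→t (+8), pos 3: l→q (+5) — repeating every 2. It's a Vigenère-style cipher with numeric key [8,5]: position i shifts by key[i mod 2].
Applying it to dragon: d+8=l, r+5=w, a+8=i, g+5=l, o+8=w, n+5=s.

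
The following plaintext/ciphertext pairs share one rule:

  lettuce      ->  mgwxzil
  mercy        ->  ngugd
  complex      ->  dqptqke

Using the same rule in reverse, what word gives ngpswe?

memory

In lettuce: l→m is +1, e→g is +2, t→w is +3, t→x is +4 — the shift increases by 1 each position. The shift increases by 1 at each position, starting from +1: 1, 2, 3, ….
Decoding ngpswe: n−1=m, g−2=e, p−3=m, s−4=o, w−5=r, e−6=y.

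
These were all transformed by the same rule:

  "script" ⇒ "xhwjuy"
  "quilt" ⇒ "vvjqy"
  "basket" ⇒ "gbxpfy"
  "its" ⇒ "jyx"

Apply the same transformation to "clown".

hqpbs

The shift depends on letter class: consonant s→x is +5, but vowel i→j is +1. Two shifts are in play — +1 for a/e/i/o/u, +5 for every other letter.
On clown: c(cons)+5=h, l(cons)+5=q, o(vowel)+1=p, w(cons)+5=b, n(cons)+5=s.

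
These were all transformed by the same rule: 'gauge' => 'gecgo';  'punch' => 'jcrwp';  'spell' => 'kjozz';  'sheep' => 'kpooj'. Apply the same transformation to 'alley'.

ezzom

g(6)→g(6) and a(0)→e(4) fit y≡9x+4 (mod 26); the inverse of 9 mod 26 is 3. Treating letters as 0–25, the rule is x ↦ 9x + 4 (mod 26).
On alley: a(0)→9·0+4≡4=e; l(11)→9·11+4≡25=z; l(11)→9·11+4≡25=z; e(4)→9·4+4≡14=o; y(24)→9·24+4≡12=m (all mod 26).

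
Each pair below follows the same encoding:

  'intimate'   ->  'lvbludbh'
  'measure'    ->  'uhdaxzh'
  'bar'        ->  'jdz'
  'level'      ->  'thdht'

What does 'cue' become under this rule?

kxh

The shift depends on letter class: consonant n→v is +8, but vowel i→l is +3. Vowels shift forward by 3 and consonants shift forward by 8.
Applying it to cue: c(cons)+8=k, u(vowel)+3=x, e(vowel)+3=h.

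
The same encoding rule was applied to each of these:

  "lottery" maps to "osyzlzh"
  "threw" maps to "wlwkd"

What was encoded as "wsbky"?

tower

Each letter shifts forward by (position + 3), i.e. 3, 4, 5, … — the shift grows by one for each successive letter.
Decoding wsbky: w−3=t, s−4=o, b−5=w, k−6=e, y−7=r.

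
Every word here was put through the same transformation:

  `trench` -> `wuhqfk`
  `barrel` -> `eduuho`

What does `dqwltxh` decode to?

antique

Compare letters: t→w is +3, r→u is +3, e→h is +3 — a constant shift. This is a Caesar cipher with shift 3.
Decoding dqwltxh: d−3=a, q−3=n, w−3=t, l−3=i, t−3=q, x−3=u, h−3=e.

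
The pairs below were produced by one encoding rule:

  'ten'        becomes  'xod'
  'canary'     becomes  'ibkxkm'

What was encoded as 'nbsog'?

Read the word backwards and shift each letter +10.
Undoing it on nbsog: shift back: n−10=d, b−10=r, s−10=i, o−10=e, g−10=w → driew; then reverse → weird.

weird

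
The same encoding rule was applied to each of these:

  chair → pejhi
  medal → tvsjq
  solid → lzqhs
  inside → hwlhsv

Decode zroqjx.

outlaw

c(2)→p(15) and h(7)→e(4) fit y≡3x+9 (mod 26); the inverse of 3 mod 26 is 9. Each letter's alphabet position (a=0..z=25) is mapped through 3·x+9 mod 26 — an affine cipher.
Undoing it on zroqjx: z(25)→9·(25−9)≡14=o; r(17)→9·(17−9)≡20=u; o(14)→9·(14−9)≡19=t; q(16)→9·(16−9)≡11=l; j(9)→9·(9−9)≡0=a; x(23)→9·(23−9)≡22=w (all mod 26).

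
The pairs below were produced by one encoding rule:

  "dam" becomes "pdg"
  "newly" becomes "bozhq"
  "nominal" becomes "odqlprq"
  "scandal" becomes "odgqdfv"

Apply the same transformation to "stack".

nfdwv

The output letters match the input read backwards, each shifted +3: dam reversed is mad. The word is reversed, then every letter is shifted forward by 3.
Applying it to stack: reverse → kcats; then shift: k+3=n, c+3=f, a+3=d, t+3=w, s+3=v.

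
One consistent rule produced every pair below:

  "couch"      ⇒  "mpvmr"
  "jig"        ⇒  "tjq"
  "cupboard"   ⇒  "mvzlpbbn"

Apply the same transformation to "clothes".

The shift depends on letter class: consonant c→m is +10, but vowel o→p is +1. The rule splits by letter class: vowels +1, consonants +10.
Applying it to clothes: c(cons)+10=m, l(cons)+10=v, o(vowel)+1=p, t(cons)+10=d, h(cons)+10=r, e(vowel)+1=f, s(cons)+10=c.

mvpdrfc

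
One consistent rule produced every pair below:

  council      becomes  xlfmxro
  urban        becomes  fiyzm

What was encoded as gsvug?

Letters are reflected about the middle of the alphabet (position → 25−position): Atbash.
Reversing it on gsvug: g↔t, s↔h, v↔e, u↔f, g↔t.

theft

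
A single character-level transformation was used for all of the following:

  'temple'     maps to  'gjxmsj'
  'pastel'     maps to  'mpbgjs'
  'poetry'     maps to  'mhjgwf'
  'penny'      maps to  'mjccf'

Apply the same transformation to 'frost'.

owhbg

Treating letters as 0–25, the rule is x ↦ 5x + 15 (mod 26).
On frost: f(5)→5·5+15≡14=o; r(17)→5·17+15≡22=w; o(14)→5·14+15≡7=h; s(18)→5·18+15≡1=b; t(19)→5·19+15≡6=g (all mod 26).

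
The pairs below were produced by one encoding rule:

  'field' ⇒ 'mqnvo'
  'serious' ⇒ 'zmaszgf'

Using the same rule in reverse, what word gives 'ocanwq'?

The shift increases by 1 at each position, starting from +7: 7, 8, 9, ….
Decoding ocanwq: o−7=h, c−8=u, a−9=r, n−10=d, w−11=l, q−12=e.

hurdle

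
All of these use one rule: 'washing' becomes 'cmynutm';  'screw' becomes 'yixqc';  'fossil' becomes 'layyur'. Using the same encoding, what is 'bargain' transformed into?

The shift depends on letter class: consonant w→c is +6, but vowel a→m is +12. Two shifts are in play — +12 for a/e/i/o/u, +6 for every other letter.
Applying it to bargain: b(cons)+6=h, a(vowel)+12=m, r(cons)+6=x, g(cons)+6=m, a(vowel)+12=m, i(vowel)+12=u, n(cons)+6=t.

hmxmmut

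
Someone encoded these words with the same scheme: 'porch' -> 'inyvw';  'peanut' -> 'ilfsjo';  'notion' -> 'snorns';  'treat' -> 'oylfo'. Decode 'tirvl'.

p(15)→i(8) and o(14)→n(13) fit y≡21x+5 (mod 26); the inverse of 21 mod 26 is 5. Each letter's alphabet position (a=0..z=25) is mapped through 21·x+5 mod 26 — an affine cipher.
Undoing it on tirvl: t(19)→5·(19−5)≡18=s; i(8)→5·(8−5)≡15=p; r(17)→5·(17−5)≡8=i; v(21)→5·(21−5)≡2=c; l(11)→5·(11−5)≡4=e (all mod 26).

spice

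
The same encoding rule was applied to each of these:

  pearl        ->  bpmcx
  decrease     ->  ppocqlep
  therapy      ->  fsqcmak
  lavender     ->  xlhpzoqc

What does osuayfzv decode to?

chipmunk

Shifts by position in pearl: pos 0: p→b (+12), pos 1: e→p (+11), pos 2: a→m (+12), pos 3: r→c (+11) — repeating every 2. It's a Vigenère-style cipher with numeric key [12,11]: position i shifts by key[i mod 2].
Reversing it on osuayfzv: o−12=c, s−11=h, u−12=i, a−11=p, y−12=m, f−11=u, z−12=n, v−11=k.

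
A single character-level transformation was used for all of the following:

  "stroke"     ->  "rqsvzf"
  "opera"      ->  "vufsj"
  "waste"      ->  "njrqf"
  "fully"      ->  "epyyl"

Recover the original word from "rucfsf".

s(18)→r(17) and t(19)→q(16) fit y≡25x+9 (mod 26); the inverse of 25 mod 26 is 25. This is an affine cipher: with a=0,…,z=25, each position x becomes (25x+9) mod 26.
Undoing it on rucfsf: r(17)→25·(17−9)≡18=s; u(20)→25·(20−9)≡15=p; c(2)→25·(2−9)≡7=h; f(5)→25·(5−9)≡4=e; s(18)→25·(18−9)≡17=r; f(5)→25·(5−9)≡4=e (all mod 26).

sphere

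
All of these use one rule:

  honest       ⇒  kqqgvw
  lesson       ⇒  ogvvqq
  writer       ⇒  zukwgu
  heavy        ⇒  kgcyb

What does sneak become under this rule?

The shift depends on letter class: consonant h→k is +3, but vowel o→q is +2. Vowels shift forward by 2 and consonants shift forward by 3.
For sneak: s(cons)+3=v, n(cons)+3=q, e(vowel)+2=g, a(vowel)+2=c, k(cons)+3=n.

vqgcn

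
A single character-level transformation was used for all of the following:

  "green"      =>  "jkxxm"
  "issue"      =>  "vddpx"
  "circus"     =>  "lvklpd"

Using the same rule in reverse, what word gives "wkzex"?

g(6)→j(9) and r(17)→k(10) fit y≡19x+25 (mod 26); the inverse of 19 mod 26 is 11. Each letter's alphabet position (a=0..z=25) is mapped through 19·x+25 mod 26 — an affine cipher.
Decoding wkzex: w(22)→11·(22−25)≡19=t; k(10)→11·(10−25)≡17=r; z(25)→11·(25−25)≡0=a; e(4)→11·(4−25)≡3=d; x(23)→11·(23−25)≡4=e (all mod 26).

trade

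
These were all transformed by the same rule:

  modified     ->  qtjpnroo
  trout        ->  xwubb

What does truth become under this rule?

xwaap

In modified: m→q is +4, o→t is +5, d→j is +6, i→p is +7 — the shift increases by 1 each position. The shift increases by 1 at each position, starting from +4: 4, 5, 6, ….
Applying it to truth: t+4=x, r+5=w, u+6=a, t+7=a, h+8=p.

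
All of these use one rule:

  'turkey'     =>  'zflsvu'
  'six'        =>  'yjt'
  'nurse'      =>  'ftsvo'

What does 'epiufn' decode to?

method

The output letters match the input read backwards, each shifted +1: turkey reversed is yekrut. Read the word backwards and shift each letter +1.
Reversing it on epiufn: shift back: e−1=d, p−1=o, i−1=h, u−1=t, f−1=e, n−1=m → dohtem; then reverse → method.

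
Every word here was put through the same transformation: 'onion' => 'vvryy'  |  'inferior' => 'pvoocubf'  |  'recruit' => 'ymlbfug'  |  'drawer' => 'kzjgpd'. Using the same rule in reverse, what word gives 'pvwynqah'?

In onion: o→v is +7, n→v is +8, i→r is +9, o→y is +10 — the shift increases by 1 each position. Letter i (0-indexed) is shifted by i+7, so successive shifts are 7, 8, 9, ….
Undoing it on pvwynqah: p−7=i, v−8=n, w−9=n, y−10=o, n−11=c, q−12=e, a−13=n, h−14=t.

innocent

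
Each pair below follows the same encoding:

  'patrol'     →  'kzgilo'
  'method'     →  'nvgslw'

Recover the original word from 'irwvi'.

rider

Each pair mirrors across the alphabet (p↔k, a↔z, t↔g): positions sum to 25. This is the alphabet-reversal cipher (Atbash): a becomes z, b becomes y, etc.
Reversing it on irwvi: i↔r, r↔i, w↔d, v↔e, i↔r.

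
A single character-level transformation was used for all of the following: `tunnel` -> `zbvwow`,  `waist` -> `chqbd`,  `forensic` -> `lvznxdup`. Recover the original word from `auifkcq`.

unaware

In tunnel: t→z is +6, u→b is +7, n→v is +8, n→w is +9 — the shift increases by 1 each position. Letter i (0-indexed) is shifted by i+6, so successive shifts are 6, 7, 8, ….
Decoding auifkcq: a−6=u, u−7=n, i−8=a, f−9=w, k−10=a, c−11=r, q−12=e.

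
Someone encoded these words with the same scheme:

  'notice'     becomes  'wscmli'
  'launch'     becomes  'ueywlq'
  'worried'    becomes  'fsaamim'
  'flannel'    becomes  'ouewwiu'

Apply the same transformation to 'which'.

fqmlq

The shift depends on letter class: consonant n→w is +9, but vowel o→s is +4. Vowels shift forward by 4 and consonants shift forward by 9.
For which: w(cons)+9=f, h(cons)+9=q, i(vowel)+4=m, c(cons)+9=l, h(cons)+9=q.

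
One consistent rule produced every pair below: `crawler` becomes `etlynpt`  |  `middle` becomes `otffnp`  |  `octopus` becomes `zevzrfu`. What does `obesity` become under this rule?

Two shifts are in play — +11 for a/e/i/o/u, +2 for every other letter.
Applying it to obesity: o(vowel)+11=z, b(cons)+2=d, e(vowel)+11=p, s(cons)+2=u, i(vowel)+11=t, t(cons)+2=v, y(cons)+2=a.

zdputva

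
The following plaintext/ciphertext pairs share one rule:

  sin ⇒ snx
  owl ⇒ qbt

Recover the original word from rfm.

The output letters match the input read backwards, each shifted +5: sin reversed is nis. Read the word backwards and shift each letter +5.
Decoding rfm: shift back: r−5=m, f−5=a, m−5=h → mah; then reverse → ham.

ham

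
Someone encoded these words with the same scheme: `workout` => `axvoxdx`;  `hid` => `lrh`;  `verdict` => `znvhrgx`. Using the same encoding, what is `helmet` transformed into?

The shift depends on letter class: consonant w→a is +4, but vowel o→x is +9. Two shifts are in play — +9 for a/e/i/o/u, +4 for every other letter.
Applying it to helmet: h(cons)+4=l, e(vowel)+9=n, l(cons)+4=p, m(cons)+4=q, e(vowel)+9=n, t(cons)+4=x.

lnpqnx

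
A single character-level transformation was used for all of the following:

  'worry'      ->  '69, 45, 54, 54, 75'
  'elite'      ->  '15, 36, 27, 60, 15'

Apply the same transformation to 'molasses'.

39, 45, 36, 3, 57, 57, 15, 57

w(#23)→69 and o(#15)→45: differences scale by 3, so n = 3·pos + 0. Each letter becomes 3×(its alphabet position, a=1..z=26).
For molasses: m=13→39, o=15→45, l=12→36, a=1→3, s=19→57, s=19→57, e=5→15, s=19→57.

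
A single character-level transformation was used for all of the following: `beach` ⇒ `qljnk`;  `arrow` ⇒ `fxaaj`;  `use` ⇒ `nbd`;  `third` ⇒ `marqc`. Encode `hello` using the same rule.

xuunq

The output letters match the input read backwards, each shifted +9: beach reversed is hcaeb. Two steps: reverse the string, then apply a Caesar shift of +9.
Applying it to hello: reverse → olleh; then shift: o+9=x, l+9=u, l+9=u, e+9=n, h+9=q.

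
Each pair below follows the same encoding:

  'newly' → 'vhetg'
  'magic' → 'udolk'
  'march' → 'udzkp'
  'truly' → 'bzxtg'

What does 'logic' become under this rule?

trolk

The shift depends on letter class: consonant n→v is +8, but vowel e→h is +3. Two shifts are in play — +3 for a/e/i/o/u, +8 for every other letter.
For logic: l(cons)+8=t, o(vowel)+3=r, g(cons)+8=o, i(vowel)+3=l, c(cons)+8=k.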